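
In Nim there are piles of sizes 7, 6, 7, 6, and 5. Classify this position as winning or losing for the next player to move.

Compute the nim-sum pairwise:
7 ⊕ 6 = 1
1 ⊕ 7 = 6
6 ⊕ 6 = 0
0 ⊕ 5 = 5
The nim-sum is 5 ≠ 0, so this is an N-position: the player to move can win.

Winning position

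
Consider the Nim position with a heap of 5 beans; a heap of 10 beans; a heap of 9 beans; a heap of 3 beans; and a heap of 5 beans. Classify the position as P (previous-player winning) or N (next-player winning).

P-position

Nim-sum: 5 ^ 10 ^ 9 ^ 3 ^ 5 = 0.
The nim-sum is 0, so this is a P-position: the player to move is in a losing position under optimal play.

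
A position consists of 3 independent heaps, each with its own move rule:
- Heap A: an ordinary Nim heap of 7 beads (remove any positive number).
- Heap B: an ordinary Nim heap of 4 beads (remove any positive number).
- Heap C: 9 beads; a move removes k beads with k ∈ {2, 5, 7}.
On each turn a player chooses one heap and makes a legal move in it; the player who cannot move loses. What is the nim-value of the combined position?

1

Heap A is a plain Nim heap of size 7, so its Grundy value is 7.
Heap B is a plain Nim heap of size 4, so its Grundy value is 4.
Build the Grundy sequence for heap C with g(k) = mex{g(k−s) : s ∈ {2, 5, 7}, s ≤ k}:
k:     0  1  2  3  4  5  6  7  8  9
g(k):  0  0  1  1  0  2  1  3  2  2
So g(9) = 2.
By the Sprague-Grundy theorem, the Grundy value of a sum of independent games is the XOR of the component values.
Combined value = 7 ⊕ 4 ⊕ 2 = 1.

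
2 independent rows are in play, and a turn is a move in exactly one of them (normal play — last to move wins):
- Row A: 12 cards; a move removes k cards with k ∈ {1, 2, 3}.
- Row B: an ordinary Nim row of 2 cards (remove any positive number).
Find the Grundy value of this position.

For row A, compute g(0), g(1), … with moves {1, 2, 3}:
k:     0  1  2  3  4  5  6  7  8  9 10 11 12
g(k):  0  1  2  3  0  1  2  3  0  1  2  3  0
So g(12) = 0.
Row B is a plain Nim row of size 2, so its Grundy value is 2.
By the Sprague-Grundy theorem, the Grundy value of a sum of independent games is the XOR of the component values.
Combined value = 0 ⊕ 2 = 2.

2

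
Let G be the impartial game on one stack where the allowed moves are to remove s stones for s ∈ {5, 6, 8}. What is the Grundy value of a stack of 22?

Compute g(0), g(1), … for moves {5, 6, 8}:
k:     0  1  2  3  4  5  6  7  8  9 10 11 12 13 14 15 16 17 18 19 20 21 22
g(k):  0  0  0  0  0  1  1  1  1  1  2  2  2  0  0  0  0  0  1  1  1  1  1
So g(22) = 1.

1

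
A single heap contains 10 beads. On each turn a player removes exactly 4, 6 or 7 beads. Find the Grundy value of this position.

2

Compute g(0), g(1), … for moves {4, 6, 7}:
g(0) = mex{} = 0
g(1) = mex{} = 0
g(2) = mex{} = 0
g(3) = mex{} = 0
g(4) = mex{0} = 1
g(5) = mex{0} = 1
g(6) = mex{0} = 1
g(7) = mex{0} = 1
g(8) = mex{0,1} = 2
g(9) = mex{0,1} = 2
g(10) = mex{0,1} = 2
So g(10) = 2.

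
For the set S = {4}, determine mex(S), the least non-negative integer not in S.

0

0 is not in the set, so the mex is 0.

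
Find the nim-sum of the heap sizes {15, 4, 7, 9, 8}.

Compute the nim-sum pairwise:
15 ^ 4 = 11
11 ^ 7 = 12
12 ^ 9 = 5
5 ^ 8 = 13

13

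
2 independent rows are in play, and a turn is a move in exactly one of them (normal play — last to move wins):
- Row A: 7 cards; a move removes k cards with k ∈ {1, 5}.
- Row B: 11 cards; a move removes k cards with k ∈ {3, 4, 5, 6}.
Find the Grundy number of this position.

For row A, compute g(0), g(1), … with moves {1, 5}:
g(0) = mex{} = 0
g(1) = mex{0} = 1
g(2) = mex{1} = 0
g(3) = mex{0} = 1
g(4) = mex{1} = 0
g(5) = mex{0} = 1
g(6) = mex{1} = 0
g(7) = mex{0} = 1
So g(7) = 1.
Grundy values for row B (subtraction set {3, 4, 5, 6}):
g(0) = mex{} = 0
g(1) = mex{} = 0
g(2) = mex{} = 0
g(3) = mex{0} = 1
g(4) = mex{0} = 1
g(5) = mex{0} = 1
g(6) = mex{0,1} = 2
g(7) = mex{0,1} = 2
g(8) = mex{0,1} = 2
g(9) = mex{1,2} = 0
g(10) = mex{1,2} = 0
g(11) = mex{1,2} = 0
So g(11) = 0.
By the Sprague-Grundy theorem, the Grundy value of a sum of independent games is the XOR of the component values.
Combined value = 1 ⊕ 0 = 1.

1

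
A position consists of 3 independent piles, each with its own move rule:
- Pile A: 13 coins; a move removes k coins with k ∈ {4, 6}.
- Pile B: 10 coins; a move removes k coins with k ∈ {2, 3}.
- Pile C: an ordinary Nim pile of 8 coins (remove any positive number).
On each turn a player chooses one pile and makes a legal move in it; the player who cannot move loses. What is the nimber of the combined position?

8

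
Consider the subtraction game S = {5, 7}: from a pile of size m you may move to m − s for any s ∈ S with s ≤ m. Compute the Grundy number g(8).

Compute g(0), g(1), … for moves {5, 7}:
k:     0  1  2  3  4  5  6  7  8
g(k):  0  0  0  0  0  1  1  1  1
So g(8) = 1.

1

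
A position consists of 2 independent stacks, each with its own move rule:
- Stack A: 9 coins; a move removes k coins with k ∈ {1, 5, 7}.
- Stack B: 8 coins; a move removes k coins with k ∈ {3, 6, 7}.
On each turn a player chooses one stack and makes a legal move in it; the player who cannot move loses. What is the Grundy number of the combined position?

For stack A, compute g(0), g(1), … with moves {1, 5, 7}:
g(0) = mex{} = 0
g(1) = mex{0} = 1
g(2) = mex{1} = 0
g(3) = mex{0} = 1
g(4) = mex{1} = 0
g(5) = mex{0} = 1
g(6) = mex{1} = 0
g(7) = mex{0} = 1
g(8) = mex{1} = 0
g(9) = mex{0} = 1
So g(9) = 1.
Build the Grundy sequence for stack B with g(k) = mex{g(k−s) : s ∈ {3, 6, 7}, s ≤ k}:
k:     0  1  2  3  4  5  6  7  8
g(k):  0  0  0  1  1  1  2  2  2
So g(8) = 2.
The value of a disjunctive sum is the nim-sum of the parts.
Combined value = 1 ⊕ 2 = 3.

3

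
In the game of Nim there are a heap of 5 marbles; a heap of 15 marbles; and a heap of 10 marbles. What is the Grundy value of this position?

0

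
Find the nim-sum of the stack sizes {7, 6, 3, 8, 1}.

Compute the nim-sum pairwise:
7 ⊕ 6 = 1
1 ⊕ 3 = 2
2 ⊕ 8 = 10
10 ⊕ 1 = 11

11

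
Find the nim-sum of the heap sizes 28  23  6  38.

43

Nim-sum: 28 XOR 23 XOR 6 XOR 38 = 43.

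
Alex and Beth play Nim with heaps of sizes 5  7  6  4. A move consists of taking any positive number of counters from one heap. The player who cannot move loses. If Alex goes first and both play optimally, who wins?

Compute the nim-sum pairwise:
5 ^ 7 = 2
2 ^ 6 = 4
4 ^ 4 = 0
The nim-sum is 0, so this is a P-position: the player to move is in a losing position under optimal play; Alex is about to move from it and so loses — Beth wins.

Beth wins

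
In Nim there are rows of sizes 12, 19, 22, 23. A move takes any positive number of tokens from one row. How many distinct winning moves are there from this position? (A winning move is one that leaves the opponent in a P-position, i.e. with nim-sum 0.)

Compute the nim-sum pairwise:
12 XOR 19 = 31
31 XOR 22 = 9
9 XOR 23 = 30
The overall nim-sum is X = 30. A row of size p has a winning move iff p XOR X < p (reduce it to p XOR X).
  12: 12 XOR 30 = 18 ≥ 12 — no move.
  19: 19 XOR 30 = 13 < 19 — winning move (to 13).
  22: 22 XOR 30 = 8 < 22 — winning move (to 8).
  23: 23 XOR 30 = 9 < 23 — winning move (to 9).
That gives 3 winning moves.

3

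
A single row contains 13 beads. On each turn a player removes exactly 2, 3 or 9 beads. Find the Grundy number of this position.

Grundy values for subtraction set {2, 3, 9}:
k:     0  1  2  3  4  5  6  7  8  9 10 11 12 13
g(k):  0  0  1  1  2  0  0  1  1  2  2  0  0  1
So g(13) = 1.

1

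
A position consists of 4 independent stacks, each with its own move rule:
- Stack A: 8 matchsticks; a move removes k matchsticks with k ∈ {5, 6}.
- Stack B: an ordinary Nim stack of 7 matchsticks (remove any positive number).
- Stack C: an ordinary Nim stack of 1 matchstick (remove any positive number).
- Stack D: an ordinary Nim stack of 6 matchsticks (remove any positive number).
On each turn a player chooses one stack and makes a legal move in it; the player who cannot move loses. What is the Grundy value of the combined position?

1

Build the Grundy sequence for stack A with g(k) = mex{g(k−s) : s ∈ {5, 6}, s ≤ k}:
k:     0  1  2  3  4  5  6  7  8
g(k):  0  0  0  0  0  1  1  1  1
So g(8) = 1.
Stack B is a plain Nim stack of size 7, so its Grundy value is 7.
Stack C is a plain Nim stack of size 1, so its Grundy value is 1.
Stack D is a plain Nim stack of size 6, so its Grundy value is 6.
The value of a disjunctive sum is the nim-sum of the parts.
Combined value = 1 XOR 7 XOR 1 XOR 6 = 1.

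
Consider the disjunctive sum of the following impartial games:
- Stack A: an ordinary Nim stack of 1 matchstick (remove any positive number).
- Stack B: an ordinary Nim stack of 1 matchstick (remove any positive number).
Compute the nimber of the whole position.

Stack A is a plain Nim stack of size 1, so its Grundy value is 1.
Stack B is a plain Nim stack of size 1, so its Grundy value is 1.
The value of a disjunctive sum is the nim-sum of the parts.
Combined value = 1 ⊕ 1 = 0.

0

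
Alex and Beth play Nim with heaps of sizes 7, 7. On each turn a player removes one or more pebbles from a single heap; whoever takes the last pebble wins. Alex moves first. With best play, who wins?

Beth wins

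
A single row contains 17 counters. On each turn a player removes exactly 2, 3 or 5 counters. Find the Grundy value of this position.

1

Grundy values for subtraction set {2, 3, 5}:
k:     0  1  2  3  4  5  6  7  8  9 10 11 12 13 14 15 16 17
g(k):  0  0  1  1  2  2  3  0  0  1  1  2  2  3  0  0  1  1
So g(17) = 1.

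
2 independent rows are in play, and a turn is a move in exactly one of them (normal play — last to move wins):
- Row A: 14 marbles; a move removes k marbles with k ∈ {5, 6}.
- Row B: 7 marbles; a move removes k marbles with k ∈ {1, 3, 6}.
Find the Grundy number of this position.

For row A, compute g(0), g(1), … with moves {5, 6}:
g(0) = mex{} = 0
g(1) = mex{} = 0
g(2) = mex{} = 0
g(3) = mex{} = 0
g(4) = mex{} = 0
g(5) = mex{0} = 1
g(6) = mex{0} = 1
g(7) = mex{0} = 1
g(8) = mex{0} = 1
g(9) = mex{0} = 1
g(10) = mex{0,1} = 2
g(11) = mex{1} = 0
g(12) = mex{1} = 0
g(13) = mex{1} = 0
g(14) = mex{1} = 0
So g(14) = 0.
Grundy values for row B (subtraction set {1, 3, 6}):
k:     0  1  2  3  4  5  6  7
g(k):  0  1  0  1  0  1  2  3
So g(7) = 3.
By the Sprague-Grundy theorem, the Grundy value of a sum of independent games is the XOR of the component values.
Combined value = 0 ⊕ 3 = 3.

3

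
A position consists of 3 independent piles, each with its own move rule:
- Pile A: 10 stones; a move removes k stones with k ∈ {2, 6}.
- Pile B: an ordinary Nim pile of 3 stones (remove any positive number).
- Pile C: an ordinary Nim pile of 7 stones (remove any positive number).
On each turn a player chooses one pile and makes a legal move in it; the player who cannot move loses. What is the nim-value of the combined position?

5

Grundy values for pile A (subtraction set {2, 6}):
k:     0  1  2  3  4  5  6  7  8  9 10
g(k):  0  0  1  1  0  0  1  1  0  0  1
So g(10) = 1.
Pile B is a plain Nim pile of size 3, so its Grundy value is 3.
Pile C is a plain Nim pile of size 7, so its Grundy value is 7.
The value of a disjunctive sum is the nim-sum of the parts.
Combined value = 1 ⊕ 3 ⊕ 7 = 5.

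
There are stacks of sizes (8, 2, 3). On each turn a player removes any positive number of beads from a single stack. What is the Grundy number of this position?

Nim-sum: 8 ^ 2 ^ 3 = 9.

9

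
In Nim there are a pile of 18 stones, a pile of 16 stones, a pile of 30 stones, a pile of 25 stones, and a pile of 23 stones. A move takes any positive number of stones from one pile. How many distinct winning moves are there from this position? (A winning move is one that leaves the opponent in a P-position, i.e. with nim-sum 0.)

5

Compute the nim-sum pairwise:
18 ^ 16 = 2
2 ^ 30 = 28
28 ^ 25 = 5
5 ^ 23 = 18
The overall nim-sum is X = 18. A pile of size p has a winning move iff p XOR X < p (reduce it to p XOR X).
  18: 18 XOR 18 = 0 < 18 — winning move (to 0).
  16: 16 XOR 18 = 2 < 16 — winning move (to 2).
  30: 30 XOR 18 = 12 < 30 — winning move (to 12).
  25: 25 XOR 18 = 11 < 25 — winning move (to 11).
  23: 23 XOR 18 = 5 < 23 — winning move (to 5).
That gives 5 winning moves.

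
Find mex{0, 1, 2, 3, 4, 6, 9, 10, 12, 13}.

5

The values 0, 1, 2, 3, 4 are all present; 5 is the first non-negative integer missing from the set.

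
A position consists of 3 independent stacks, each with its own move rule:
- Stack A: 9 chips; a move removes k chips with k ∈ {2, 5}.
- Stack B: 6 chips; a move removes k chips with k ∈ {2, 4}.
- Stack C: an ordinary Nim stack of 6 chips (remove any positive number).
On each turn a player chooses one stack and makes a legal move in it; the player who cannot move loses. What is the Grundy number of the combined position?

For stack A, compute g(0), g(1), … with moves {2, 5}:
g(0) = mex{} = 0
g(1) = mex{} = 0
g(2) = mex{0} = 1
g(3) = mex{0} = 1
g(4) = mex{1} = 0
g(5) = mex{0,1} = 2
g(6) = mex{0} = 1
g(7) = mex{1,2} = 0
g(8) = mex{1} = 0
g(9) = mex{0} = 1
So g(9) = 1.
Build the Grundy sequence for stack B with g(k) = mex{g(k−s) : s ∈ {2, 4}, s ≤ k}:
k:     0  1  2  3  4  5  6
g(k):  0  0  1  1  2  2  0
So g(6) = 0.
Stack C is a plain Nim stack of size 6, so its Grundy value is 6.
The value of a disjunctive sum is the nim-sum of the parts.
Combined value = 1 ⊕ 0 ⊕ 6 = 7.

7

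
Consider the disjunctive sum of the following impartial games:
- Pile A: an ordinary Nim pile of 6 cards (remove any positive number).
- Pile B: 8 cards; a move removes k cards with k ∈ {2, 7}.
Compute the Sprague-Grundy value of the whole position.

4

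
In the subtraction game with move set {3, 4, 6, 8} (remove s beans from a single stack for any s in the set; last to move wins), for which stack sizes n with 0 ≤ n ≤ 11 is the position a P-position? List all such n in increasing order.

0, 1, 2, 11

Grundy values for subtraction set {3, 4, 6, 8}:
g(0) = mex{} = 0
g(1) = mex{} = 0
g(2) = mex{} = 0
g(3) = mex{0} = 1
g(4) = mex{0} = 1
g(5) = mex{0} = 1
g(6) = mex{0,1} = 2
g(7) = mex{0,1} = 2
g(8) = mex{0,1} = 2
g(9) = mex{0,1,2} = 3
g(10) = mex{0,1,2} = 3
g(11) = mex{1,2} = 0
The P-positions (g = 0) in 0..11 are 0, 1, 2, 11.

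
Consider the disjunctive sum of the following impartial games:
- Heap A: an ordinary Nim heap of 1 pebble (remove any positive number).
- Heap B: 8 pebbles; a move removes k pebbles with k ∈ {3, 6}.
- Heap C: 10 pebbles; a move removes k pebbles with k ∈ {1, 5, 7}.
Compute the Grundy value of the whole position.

3

Heap A is a plain Nim heap of size 1, so its Grundy value is 1.
For heap B, compute g(0), g(1), … with moves {3, 6}:
g(0) = mex{} = 0
g(1) = mex{} = 0
g(2) = mex{} = 0
g(3) = mex{0} = 1
g(4) = mex{0} = 1
g(5) = mex{0} = 1
g(6) = mex{0,1} = 2
g(7) = mex{0,1} = 2
g(8) = mex{0,1} = 2
So g(8) = 2.
For heap C, compute g(0), g(1), … with moves {1, 5, 7}:
g(0) = mex{} = 0
g(1) = mex{0} = 1
g(2) = mex{1} = 0
g(3) = mex{0} = 1
g(4) = mex{1} = 0
g(5) = mex{0} = 1
g(6) = mex{1} = 0
g(7) = mex{0} = 1
g(8) = mex{1} = 0
g(9) = mex{0} = 1
g(10) = mex{1} = 0
So g(10) = 0.
The value of a disjunctive sum is the nim-sum of the parts.
Combined value = 1 ⊕ 2 ⊕ 0 = 3.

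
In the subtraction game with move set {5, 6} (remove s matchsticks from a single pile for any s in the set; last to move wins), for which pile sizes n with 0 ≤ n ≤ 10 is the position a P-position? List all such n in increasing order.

0, 1, 2, 3, 4

Grundy values for subtraction set {5, 6}:
g(0) = mex{} = 0
g(1) = mex{} = 0
g(2) = mex{} = 0
g(3) = mex{} = 0
g(4) = mex{} = 0
g(5) = mex{0} = 1
g(6) = mex{0} = 1
g(7) = mex{0} = 1
g(8) = mex{0} = 1
g(9) = mex{0} = 1
g(10) = mex{0,1} = 2
The P-positions (g = 0) in 0..10 are 0, 1, 2, 3, 4.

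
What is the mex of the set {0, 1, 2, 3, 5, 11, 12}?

The values 0, 1, 2, 3 are all present; 4 is the first non-negative integer missing from the set.

4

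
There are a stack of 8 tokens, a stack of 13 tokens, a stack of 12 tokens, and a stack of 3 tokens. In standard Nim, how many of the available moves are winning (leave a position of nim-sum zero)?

3

Compute the nim-sum pairwise:
8 ⊕ 13 = 5
5 ⊕ 12 = 9
9 ⊕ 3 = 10
The overall nim-sum is X = 10. A stack of size p has a winning move iff p XOR X < p (reduce it to p XOR X).
  8: 8 XOR 10 = 2 < 8 — winning move (to 2).
  13: 13 XOR 10 = 7 < 13 — winning move (to 7).
  12: 12 XOR 10 = 6 < 12 — winning move (to 6).
  3: 3 XOR 10 = 9 ≥ 3 — no move.
That gives 3 winning moves.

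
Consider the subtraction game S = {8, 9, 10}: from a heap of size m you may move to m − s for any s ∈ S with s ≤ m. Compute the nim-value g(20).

0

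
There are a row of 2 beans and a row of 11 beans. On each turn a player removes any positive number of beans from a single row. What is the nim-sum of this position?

9

Nim-sum: 2 XOR 11 = 9.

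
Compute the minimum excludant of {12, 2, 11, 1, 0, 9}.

3

The values 0, 1, 2 are all present; 3 is the first non-negative integer missing from the set.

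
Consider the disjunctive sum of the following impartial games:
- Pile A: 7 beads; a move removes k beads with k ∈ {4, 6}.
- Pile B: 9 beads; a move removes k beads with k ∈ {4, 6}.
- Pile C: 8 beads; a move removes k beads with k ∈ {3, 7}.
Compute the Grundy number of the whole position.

Build the Grundy sequence for pile A with g(k) = mex{g(k−s) : s ∈ {4, 6}, s ≤ k}:
g(0) = mex{} = 0
g(1) = mex{} = 0
g(2) = mex{} = 0
g(3) = mex{} = 0
g(4) = mex{0} = 1
g(5) = mex{0} = 1
g(6) = mex{0} = 1
g(7) = mex{0} = 1
So g(7) = 1.
Build the Grundy sequence for pile B with g(k) = mex{g(k−s) : s ∈ {4, 6}, s ≤ k}:
k:     0  1  2  3  4  5  6  7  8  9
g(k):  0  0  0  0  1  1  1  1  2  2
So g(9) = 2.
For pile C, compute g(0), g(1), … with moves {3, 7}:
k:     0  1  2  3  4  5  6  7  8
g(k):  0  0  0  1  1  1  0  2  2
So g(8) = 2.
The value of a disjunctive sum is the nim-sum of the parts.
Combined value = 1 XOR 2 XOR 2 = 1.

1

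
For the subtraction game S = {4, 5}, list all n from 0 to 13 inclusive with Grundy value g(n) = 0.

0, 1, 2, 3, 9, 10, 11, 12

Compute g(0), g(1), … for moves {4, 5}:
k:     0  1  2  3  4  5  6  7  8  9 10 11 12 13
g(k):  0  0  0  0  1  1  1  1  2  0  0  0  0  1
The P-positions (g = 0) in 0..13 are 0, 1, 2, 3, 9, 10, 11, 12.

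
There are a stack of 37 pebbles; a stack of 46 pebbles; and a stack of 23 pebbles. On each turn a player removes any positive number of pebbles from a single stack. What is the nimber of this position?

Nim-sum: 37 XOR 46 XOR 23 = 28.

28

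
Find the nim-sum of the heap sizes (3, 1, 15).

13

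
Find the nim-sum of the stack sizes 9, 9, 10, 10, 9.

Compute the nim-sum pairwise:
9 ^ 9 = 0
0 ^ 10 = 10
10 ^ 10 = 0
0 ^ 9 = 9

9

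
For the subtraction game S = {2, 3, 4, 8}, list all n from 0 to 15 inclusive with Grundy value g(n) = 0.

Build the Grundy sequence with g(k) = mex{g(k−s) : s ∈ {2, 3, 4, 8}, s ≤ k}:
k:     0  1  2  3  4  5  6  7  8  9 10 11 12 13 14 15
g(k):  0  0  1  1  2  2  0  0  1  1  2  2  0  0  1  1
The P-positions (g = 0) in 0..15 are 0, 1, 6, 7, 12, 13.

0, 1, 6, 7, 12, 13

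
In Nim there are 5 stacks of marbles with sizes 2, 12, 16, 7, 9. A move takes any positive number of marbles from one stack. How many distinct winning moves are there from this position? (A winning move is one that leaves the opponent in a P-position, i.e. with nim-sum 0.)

1

Compute the nim-sum pairwise:
2 XOR 12 = 14
14 XOR 16 = 30
30 XOR 7 = 25
25 XOR 9 = 16
The overall nim-sum is X = 16. A stack of size p has a winning move iff p XOR X < p (reduce it to p XOR X).
  2: 2 XOR 16 = 18 ≥ 2 — no move.
  12: 12 XOR 16 = 28 ≥ 12 — no move.
  16: 16 XOR 16 = 0 < 16 — winning move (to 0).
  7: 7 XOR 16 = 23 ≥ 7 — no move.
  9: 9 XOR 16 = 25 ≥ 9 — no move.
That gives 1 winning move.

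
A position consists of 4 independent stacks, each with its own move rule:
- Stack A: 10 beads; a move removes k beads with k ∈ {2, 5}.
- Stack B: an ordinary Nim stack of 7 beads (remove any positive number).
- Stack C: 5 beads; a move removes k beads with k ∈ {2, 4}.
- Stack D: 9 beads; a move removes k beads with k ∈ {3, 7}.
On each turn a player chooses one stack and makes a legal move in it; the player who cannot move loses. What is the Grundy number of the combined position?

For stack A, compute g(0), g(1), … with moves {2, 5}:
g(0) = mex{} = 0
g(1) = mex{} = 0
g(2) = mex{0} = 1
g(3) = mex{0} = 1
g(4) = mex{1} = 0
g(5) = mex{0,1} = 2
g(6) = mex{0} = 1
g(7) = mex{1,2} = 0
g(8) = mex{1} = 0
g(9) = mex{0} = 1
g(10) = mex{0,2} = 1
So g(10) = 1.
Stack B is a plain Nim stack of size 7, so its Grundy value is 7.
Grundy values for stack C (subtraction set {2, 4}):
k:     0  1  2  3  4  5
g(k):  0  0  1  1  2  2
So g(5) = 2.
For stack D, compute g(0), g(1), … with moves {3, 7}:
g(0) = mex{} = 0
g(1) = mex{} = 0
g(2) = mex{} = 0
g(3) = mex{0} = 1
g(4) = mex{0} = 1
g(5) = mex{0} = 1
g(6) = mex{1} = 0
g(7) = mex{0,1} = 2
g(8) = mex{0,1} = 2
g(9) = mex{0} = 1
So g(9) = 1.
The value of a disjunctive sum is the nim-sum of the parts.
Combined value = 1 ⊕ 7 ⊕ 2 ⊕ 1 = 5.

5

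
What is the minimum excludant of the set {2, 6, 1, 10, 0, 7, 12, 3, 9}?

4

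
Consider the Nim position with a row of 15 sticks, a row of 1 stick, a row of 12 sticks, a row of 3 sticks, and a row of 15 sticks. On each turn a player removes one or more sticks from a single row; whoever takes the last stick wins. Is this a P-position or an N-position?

N-position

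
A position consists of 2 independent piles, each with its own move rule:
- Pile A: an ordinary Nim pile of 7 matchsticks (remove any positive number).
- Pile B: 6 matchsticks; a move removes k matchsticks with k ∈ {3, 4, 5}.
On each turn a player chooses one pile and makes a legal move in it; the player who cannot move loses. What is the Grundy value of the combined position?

5

Pile A is a plain Nim pile of size 7, so its Grundy value is 7.
For pile B, compute g(0), g(1), … with moves {3, 4, 5}:
g(0) = mex{} = 0
g(1) = mex{} = 0
g(2) = mex{} = 0
g(3) = mex{0} = 1
g(4) = mex{0} = 1
g(5) = mex{0} = 1
g(6) = mex{0,1} = 2
So g(6) = 2.
The value of a disjunctive sum is the nim-sum of the parts.
Combined value = 7 ⊕ 2 = 5.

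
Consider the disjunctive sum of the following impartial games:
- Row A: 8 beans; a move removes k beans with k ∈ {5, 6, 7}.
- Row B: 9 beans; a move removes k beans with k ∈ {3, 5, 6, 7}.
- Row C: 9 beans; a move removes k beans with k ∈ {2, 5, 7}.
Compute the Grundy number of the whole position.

0

For row A, compute g(0), g(1), … with moves {5, 6, 7}:
g(0) = mex{} = 0
g(1) = mex{} = 0
g(2) = mex{} = 0
g(3) = mex{} = 0
g(4) = mex{} = 0
g(5) = mex{0} = 1
g(6) = mex{0} = 1
g(7) = mex{0} = 1
g(8) = mex{0} = 1
So g(8) = 1.
Grundy values for row B (subtraction set {3, 5, 6, 7}):
g(0) = mex{} = 0
g(1) = mex{} = 0
g(2) = mex{} = 0
g(3) = mex{0} = 1
g(4) = mex{0} = 1
g(5) = mex{0} = 1
g(6) = mex{0,1} = 2
g(7) = mex{0,1} = 2
g(8) = mex{0,1} = 2
g(9) = mex{0,1,2} = 3
So g(9) = 3.
Build the Grundy sequence for row C with g(k) = mex{g(k−s) : s ∈ {2, 5, 7}, s ≤ k}:
g(0) = mex{} = 0
g(1) = mex{} = 0
g(2) = mex{0} = 1
g(3) = mex{0} = 1
g(4) = mex{1} = 0
g(5) = mex{0,1} = 2
g(6) = mex{0} = 1
g(7) = mex{0,1,2} = 3
g(8) = mex{0,1} = 2
g(9) = mex{0,1,3} = 2
So g(9) = 2.
The value of a disjunctive sum is the nim-sum of the parts.
Combined value = 1 ⊕ 3 ⊕ 2 = 0.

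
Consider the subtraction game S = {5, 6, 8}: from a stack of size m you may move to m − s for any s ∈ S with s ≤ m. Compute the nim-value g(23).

Compute g(0), g(1), … for moves {5, 6, 8}:
k:     0  1  2  3  4  5  6  7  8  9 10 11 12 13 14 15 16 17 18 19 20 21 22 23
g(k):  0  0  0  0  0  1  1  1  1  1  2  2  2  0  0  0  0  0  1  1  1  1  1  2
So g(23) = 2.

2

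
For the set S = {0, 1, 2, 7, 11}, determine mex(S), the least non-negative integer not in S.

3

The values 0, 1, 2 are all present; 3 is the first non-negative integer missing from the set.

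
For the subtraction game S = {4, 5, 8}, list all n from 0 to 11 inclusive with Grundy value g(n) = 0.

0, 1, 2, 3

Compute g(0), g(1), … for moves {4, 5, 8}:
k:     0  1  2  3  4  5  6  7  8  9 10 11
g(k):  0  0  0  0  1  1  1  1  2  2  2  2
The P-positions (g = 0) in 0..11 are 0, 1, 2, 3.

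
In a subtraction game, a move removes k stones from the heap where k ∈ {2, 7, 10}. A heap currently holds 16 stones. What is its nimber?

2

Compute g(0), g(1), … for moves {2, 7, 10}:
k:     0  1  2  3  4  5  6  7  8  9 10 11 12 13 14 15 16
g(k):  0  0  1  1  0  0  1  1  2  0  3  1  2  0  3  1  2
So g(16) = 2.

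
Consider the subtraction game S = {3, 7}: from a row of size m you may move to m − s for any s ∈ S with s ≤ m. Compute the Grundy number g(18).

Build the Grundy sequence with g(k) = mex{g(k−s) : s ∈ {3, 7}, s ≤ k}:
k:     0  1  2  3  4  5  6  7  8  9 10 11 12 13 14 15 16 17 18
g(k):  0  0  0  1  1  1  0  2  2  1  0  0  0  1  1  1  0  2  2
So g(18) = 2.

2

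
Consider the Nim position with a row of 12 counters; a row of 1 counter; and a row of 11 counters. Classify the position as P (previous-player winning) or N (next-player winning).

Nim-sum: 12 ^ 1 ^ 11 = 6.
The nim-sum is 6 ≠ 0, so this is an N-position: the player to move can win.

N-position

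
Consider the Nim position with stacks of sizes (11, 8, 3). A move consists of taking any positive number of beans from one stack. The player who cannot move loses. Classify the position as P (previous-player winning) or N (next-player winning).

P-position

In binary:
  1011  (11)
  1000  (8)
  0011  (3)
  ----
  0000  (0)
The nim-sum is 0, so this is a P-position: the player to move is in a losing position under optimal play.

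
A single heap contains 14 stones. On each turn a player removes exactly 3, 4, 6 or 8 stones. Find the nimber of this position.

1

Compute g(0), g(1), … for moves {3, 4, 6, 8}:
g(0) = mex{} = 0
g(1) = mex{} = 0
g(2) = mex{} = 0
g(3) = mex{0} = 1
g(4) = mex{0} = 1
g(5) = mex{0} = 1
g(6) = mex{0,1} = 2
g(7) = mex{0,1} = 2
g(8) = mex{0,1} = 2
g(9) = mex{0,1,2} = 3
g(10) = mex{0,1,2} = 3
g(11) = mex{1,2} = 0
g(12) = mex{1,2,3} = 0
g(13) = mex{1,2,3} = 0
g(14) = mex{0,2,3} = 1
So g(14) = 1.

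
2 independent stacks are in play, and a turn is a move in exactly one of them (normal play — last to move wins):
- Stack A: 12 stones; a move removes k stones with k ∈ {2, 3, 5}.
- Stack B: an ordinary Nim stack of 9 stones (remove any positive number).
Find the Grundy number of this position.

11

Grundy values for stack A (subtraction set {2, 3, 5}):
g(0) = mex{} = 0
g(1) = mex{} = 0
g(2) = mex{0} = 1
g(3) = mex{0} = 1
g(4) = mex{0,1} = 2
g(5) = mex{0,1} = 2
g(6) = mex{0,1,2} = 3
g(7) = mex{1,2} = 0
g(8) = mex{1,2,3} = 0
g(9) = mex{0,2,3} = 1
g(10) = mex{0,2} = 1
g(11) = mex{0,1,3} = 2
g(12) = mex{0,1} = 2
So g(12) = 2.
Stack B is a plain Nim stack of size 9, so its Grundy value is 9.
The value of a disjunctive sum is the nim-sum of the parts.
Combined value = 2 ⊕ 9 = 11.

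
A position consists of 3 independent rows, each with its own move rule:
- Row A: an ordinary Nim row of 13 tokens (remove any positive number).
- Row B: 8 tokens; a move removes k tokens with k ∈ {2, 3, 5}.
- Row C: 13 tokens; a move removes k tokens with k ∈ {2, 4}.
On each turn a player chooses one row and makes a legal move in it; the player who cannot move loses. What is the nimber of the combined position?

13

Row A is a plain Nim row of size 13, so its Grundy value is 13.
For row B, compute g(0), g(1), … with moves {2, 3, 5}:
k:     0  1  2  3  4  5  6  7  8
g(k):  0  0  1  1  2  2  3  0  0
So g(8) = 0.
Grundy values for row C (subtraction set {2, 4}):
k:     0  1  2  3  4  5  6  7  8  9 10 11 12 13
g(k):  0  0  1  1  2  2  0  0  1  1  2  2  0  0
So g(13) = 0.
By the Sprague-Grundy theorem, the Grundy value of a sum of independent games is the XOR of the component values.
Combined value = 13 ⊕ 0 ⊕ 0 = 13.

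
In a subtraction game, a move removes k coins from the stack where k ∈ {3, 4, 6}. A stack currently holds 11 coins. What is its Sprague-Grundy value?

Grundy values for subtraction set {3, 4, 6}:
k:     0  1  2  3  4  5  6  7  8  9 10 11
g(k):  0  0  0  1  1  1  2  2  2  0  0  0
So g(11) = 0.

0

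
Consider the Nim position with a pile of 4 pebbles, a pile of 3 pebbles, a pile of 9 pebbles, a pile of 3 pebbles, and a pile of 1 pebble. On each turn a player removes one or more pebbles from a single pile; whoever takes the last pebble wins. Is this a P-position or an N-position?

N-position

Compute the nim-sum pairwise:
4 ⊕ 3 = 7
7 ⊕ 9 = 14
14 ⊕ 3 = 13
13 ⊕ 1 = 12
The nim-sum is 12 ≠ 0, so this is an N-position: the player to move can win.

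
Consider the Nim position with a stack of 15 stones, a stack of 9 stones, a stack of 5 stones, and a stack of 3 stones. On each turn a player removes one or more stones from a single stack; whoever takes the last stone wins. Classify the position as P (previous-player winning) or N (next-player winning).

Compute the nim-sum pairwise:
15 XOR 9 = 6
6 XOR 5 = 3
3 XOR 3 = 0
The nim-sum is 0, so this is a P-position: the player to move is in a losing position under optimal play.

P-position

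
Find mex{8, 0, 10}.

1

0 is in the set but 1 is not, so the mex is 1.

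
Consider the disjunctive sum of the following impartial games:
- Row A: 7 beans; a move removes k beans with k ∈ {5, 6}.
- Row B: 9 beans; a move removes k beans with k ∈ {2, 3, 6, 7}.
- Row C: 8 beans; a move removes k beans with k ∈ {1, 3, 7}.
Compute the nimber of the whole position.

1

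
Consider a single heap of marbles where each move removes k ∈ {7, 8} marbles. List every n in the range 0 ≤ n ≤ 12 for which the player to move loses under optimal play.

0, 1, 2, 3, 4, 5, 6

Build the Grundy sequence with g(k) = mex{g(k−s) : s ∈ {7, 8}, s ≤ k}:
g(0) = mex{} = 0
g(1) = mex{} = 0
g(2) = mex{} = 0
g(3) = mex{} = 0
g(4) = mex{} = 0
g(5) = mex{} = 0
g(6) = mex{} = 0
g(7) = mex{0} = 1
g(8) = mex{0} = 1
g(9) = mex{0} = 1
g(10) = mex{0} = 1
g(11) = mex{0} = 1
g(12) = mex{0} = 1
The P-positions (g = 0) in 0..12 are 0, 1, 2, 3, 4, 5, 6.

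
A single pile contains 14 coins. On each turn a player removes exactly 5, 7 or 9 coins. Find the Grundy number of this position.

Compute g(0), g(1), … for moves {5, 7, 9}:
g(0) = mex{} = 0
g(1) = mex{} = 0
g(2) = mex{} = 0
g(3) = mex{} = 0
g(4) = mex{} = 0
g(5) = mex{0} = 1
g(6) = mex{0} = 1
g(7) = mex{0} = 1
g(8) = mex{0} = 1
g(9) = mex{0} = 1
g(10) = mex{0,1} = 2
g(11) = mex{0,1} = 2
g(12) = mex{0,1} = 2
g(13) = mex{0,1} = 2
g(14) = mex{1} = 0
So g(14) = 0.

0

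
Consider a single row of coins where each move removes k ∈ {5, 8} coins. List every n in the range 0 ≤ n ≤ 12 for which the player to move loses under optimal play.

0, 1, 2, 3, 4

Build the Grundy sequence with g(k) = mex{g(k−s) : s ∈ {5, 8}, s ≤ k}:
k:     0  1  2  3  4  5  6  7  8  9 10 11 12
g(k):  0  0  0  0  0  1  1  1  1  1  2  2  2
The P-positions (g = 0) in 0..12 are 0, 1, 2, 3, 4.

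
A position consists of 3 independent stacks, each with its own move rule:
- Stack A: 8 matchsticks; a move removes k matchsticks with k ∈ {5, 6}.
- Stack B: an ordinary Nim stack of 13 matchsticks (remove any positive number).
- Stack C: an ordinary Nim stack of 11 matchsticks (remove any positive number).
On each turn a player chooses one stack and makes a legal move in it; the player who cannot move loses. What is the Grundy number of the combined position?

7

Build the Grundy sequence for stack A with g(k) = mex{g(k−s) : s ∈ {5, 6}, s ≤ k}:
k:     0  1  2  3  4  5  6  7  8
g(k):  0  0  0  0  0  1  1  1  1
So g(8) = 1.
Stack B is a plain Nim stack of size 13, so its Grundy value is 13.
Stack C is a plain Nim stack of size 11, so its Grundy value is 11.
By the Sprague-Grundy theorem, the Grundy value of a sum of independent games is the XOR of the component values.
Combined value = 1 ⊕ 13 ⊕ 11 = 7.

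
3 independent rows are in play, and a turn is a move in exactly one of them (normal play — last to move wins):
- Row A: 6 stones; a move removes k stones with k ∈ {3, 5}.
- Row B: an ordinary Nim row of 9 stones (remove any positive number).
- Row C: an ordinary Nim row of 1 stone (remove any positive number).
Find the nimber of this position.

For row A, compute g(0), g(1), … with moves {3, 5}:
k:     0  1  2  3  4  5  6
g(k):  0  0  0  1  1  1  2
So g(6) = 2.
Row B is a plain Nim row of size 9, so its Grundy value is 9.
Row C is a plain Nim row of size 1, so its Grundy value is 1.
By the Sprague-Grundy theorem, the Grundy value of a sum of independent games is the XOR of the component values.
Combined value = 2 ⊕ 9 ⊕ 1 = 10.

10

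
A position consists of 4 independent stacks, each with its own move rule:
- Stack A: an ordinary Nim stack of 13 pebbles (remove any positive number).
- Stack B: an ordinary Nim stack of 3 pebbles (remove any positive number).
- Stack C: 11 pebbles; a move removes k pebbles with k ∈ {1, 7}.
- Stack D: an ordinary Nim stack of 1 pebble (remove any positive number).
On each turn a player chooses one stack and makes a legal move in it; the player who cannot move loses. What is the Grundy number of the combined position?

14

Stack A is a plain Nim stack of size 13, so its Grundy value is 13.
Stack B is a plain Nim stack of size 3, so its Grundy value is 3.
For stack C, compute g(0), g(1), … with moves {1, 7}:
g(0) = mex{} = 0
g(1) = mex{0} = 1
g(2) = mex{1} = 0
g(3) = mex{0} = 1
g(4) = mex{1} = 0
g(5) = mex{0} = 1
g(6) = mex{1} = 0
g(7) = mex{0} = 1
g(8) = mex{1} = 0
g(9) = mex{0} = 1
g(10) = mex{1} = 0
g(11) = mex{0} = 1
So g(11) = 1.
Stack D is a plain Nim stack of size 1, so its Grundy value is 1.
The value of a disjunctive sum is the nim-sum of the parts.
Combined value = 13 XOR 3 XOR 1 XOR 1 = 14.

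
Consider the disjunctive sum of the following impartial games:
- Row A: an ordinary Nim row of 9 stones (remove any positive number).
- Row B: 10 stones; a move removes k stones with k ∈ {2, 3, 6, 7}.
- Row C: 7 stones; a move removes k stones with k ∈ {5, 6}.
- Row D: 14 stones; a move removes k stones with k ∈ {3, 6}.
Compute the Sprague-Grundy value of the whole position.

Row A is a plain Nim row of size 9, so its Grundy value is 9.
Build the Grundy sequence for row B with g(k) = mex{g(k−s) : s ∈ {2, 3, 6, 7}, s ≤ k}:
g(0) = mex{} = 0
g(1) = mex{} = 0
g(2) = mex{0} = 1
g(3) = mex{0} = 1
g(4) = mex{0,1} = 2
g(5) = mex{1} = 0
g(6) = mex{0,1,2} = 3
g(7) = mex{0,2} = 1
g(8) = mex{0,1,3} = 2
g(9) = mex{1,3} = 0
g(10) = mex{1,2} = 0
So g(10) = 0.
Build the Grundy sequence for row C with g(k) = mex{g(k−s) : s ∈ {5, 6}, s ≤ k}:
k:     0  1  2  3  4  5  6  7
g(k):  0  0  0  0  0  1  1  1
So g(7) = 1.
For row D, compute g(0), g(1), … with moves {3, 6}:
k:     0  1  2  3  4  5  6  7  8  9 10 11 12 13 14
g(k):  0  0  0  1  1  1  2  2  2  0  0  0  1  1  1
So g(14) = 1.
The value of a disjunctive sum is the nim-sum of the parts.
Combined value = 9 XOR 0 XOR 1 XOR 1 = 9.

9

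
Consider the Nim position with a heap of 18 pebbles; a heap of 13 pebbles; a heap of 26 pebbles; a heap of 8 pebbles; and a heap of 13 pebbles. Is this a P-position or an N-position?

P-position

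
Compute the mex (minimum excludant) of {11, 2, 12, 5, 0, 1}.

The values 0, 1, 2 are all present; 3 is the first non-negative integer missing from the set.

3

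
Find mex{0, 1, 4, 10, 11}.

2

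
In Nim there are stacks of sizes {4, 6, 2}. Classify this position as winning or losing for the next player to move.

Nim-sum: 4 ⊕ 6 ⊕ 2 = 0.
The nim-sum is 0, so this is a P-position: the player to move is in a losing position under optimal play.

Losing position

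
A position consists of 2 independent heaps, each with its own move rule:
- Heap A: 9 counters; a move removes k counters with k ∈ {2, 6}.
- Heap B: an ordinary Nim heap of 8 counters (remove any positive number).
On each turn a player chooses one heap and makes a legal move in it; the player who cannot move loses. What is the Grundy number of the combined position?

8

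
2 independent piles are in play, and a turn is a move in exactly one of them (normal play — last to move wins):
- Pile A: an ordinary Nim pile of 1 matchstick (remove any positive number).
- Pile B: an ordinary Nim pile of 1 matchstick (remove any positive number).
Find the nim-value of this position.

0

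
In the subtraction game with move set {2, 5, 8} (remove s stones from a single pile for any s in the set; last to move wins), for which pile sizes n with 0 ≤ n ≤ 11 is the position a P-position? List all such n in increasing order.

0, 1, 4, 7, 10, 11

Build the Grundy sequence with g(k) = mex{g(k−s) : s ∈ {2, 5, 8}, s ≤ k}:
g(0) = mex{} = 0
g(1) = mex{} = 0
g(2) = mex{0} = 1
g(3) = mex{0} = 1
g(4) = mex{1} = 0
g(5) = mex{0,1} = 2
g(6) = mex{0} = 1
g(7) = mex{1,2} = 0
g(8) = mex{0,1} = 2
g(9) = mex{0} = 1
g(10) = mex{1,2} = 0
g(11) = mex{1} = 0
The P-positions (g = 0) in 0..11 are 0, 1, 4, 7, 10, 11.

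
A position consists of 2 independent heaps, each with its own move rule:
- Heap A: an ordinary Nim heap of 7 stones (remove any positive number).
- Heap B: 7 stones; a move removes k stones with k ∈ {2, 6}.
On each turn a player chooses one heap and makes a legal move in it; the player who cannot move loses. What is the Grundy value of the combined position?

Heap A is a plain Nim heap of size 7, so its Grundy value is 7.
Grundy values for heap B (subtraction set {2, 6}):
k:     0  1  2  3  4  5  6  7
g(k):  0  0  1  1  0  0  1  1
So g(7) = 1.
By the Sprague-Grundy theorem, the Grundy value of a sum of independent games is the XOR of the component values.
Combined value = 7 ⊕ 1 = 6.

6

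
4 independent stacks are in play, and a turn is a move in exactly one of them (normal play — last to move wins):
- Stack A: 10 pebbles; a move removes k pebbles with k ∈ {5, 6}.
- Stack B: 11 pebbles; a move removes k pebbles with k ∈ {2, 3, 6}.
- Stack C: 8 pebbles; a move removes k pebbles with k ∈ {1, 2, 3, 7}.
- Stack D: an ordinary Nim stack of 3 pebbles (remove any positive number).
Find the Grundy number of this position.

0

For stack A, compute g(0), g(1), … with moves {5, 6}:
g(0) = mex{} = 0
g(1) = mex{} = 0
g(2) = mex{} = 0
g(3) = mex{} = 0
g(4) = mex{} = 0
g(5) = mex{0} = 1
g(6) = mex{0} = 1
g(7) = mex{0} = 1
g(8) = mex{0} = 1
g(9) = mex{0} = 1
g(10) = mex{0,1} = 2
So g(10) = 2.
Build the Grundy sequence for stack B with g(k) = mex{g(k−s) : s ∈ {2, 3, 6}, s ≤ k}:
g(0) = mex{} = 0
g(1) = mex{} = 0
g(2) = mex{0} = 1
g(3) = mex{0} = 1
g(4) = mex{0,1} = 2
g(5) = mex{1} = 0
g(6) = mex{0,1,2} = 3
g(7) = mex{0,2} = 1
g(8) = mex{0,1,3} = 2
g(9) = mex{1,3} = 0
g(10) = mex{1,2} = 0
g(11) = mex{0,2} = 1
So g(11) = 1.
For stack C, compute g(0), g(1), … with moves {1, 2, 3, 7}:
g(0) = mex{} = 0
g(1) = mex{0} = 1
g(2) = mex{0,1} = 2
g(3) = mex{0,1,2} = 3
g(4) = mex{1,2,3} = 0
g(5) = mex{0,2,3} = 1
g(6) = mex{0,1,3} = 2
g(7) = mex{0,1,2} = 3
g(8) = mex{1,2,3} = 0
So g(8) = 0.
Stack D is a plain Nim stack of size 3, so its Grundy value is 3.
The value of a disjunctive sum is the nim-sum of the parts.
Combined value = 2 ⊕ 1 ⊕ 0 ⊕ 3 = 0.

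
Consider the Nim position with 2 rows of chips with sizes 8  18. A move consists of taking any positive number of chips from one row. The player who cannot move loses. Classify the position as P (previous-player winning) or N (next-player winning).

Nim-sum: 8 XOR 18 = 26.
The nim-sum is 26 ≠ 0, so this is an N-position: the player to move can win.

N-position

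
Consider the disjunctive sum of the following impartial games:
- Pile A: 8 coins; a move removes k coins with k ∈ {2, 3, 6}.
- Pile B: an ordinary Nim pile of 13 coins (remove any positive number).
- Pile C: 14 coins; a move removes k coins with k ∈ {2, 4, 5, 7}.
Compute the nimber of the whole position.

13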